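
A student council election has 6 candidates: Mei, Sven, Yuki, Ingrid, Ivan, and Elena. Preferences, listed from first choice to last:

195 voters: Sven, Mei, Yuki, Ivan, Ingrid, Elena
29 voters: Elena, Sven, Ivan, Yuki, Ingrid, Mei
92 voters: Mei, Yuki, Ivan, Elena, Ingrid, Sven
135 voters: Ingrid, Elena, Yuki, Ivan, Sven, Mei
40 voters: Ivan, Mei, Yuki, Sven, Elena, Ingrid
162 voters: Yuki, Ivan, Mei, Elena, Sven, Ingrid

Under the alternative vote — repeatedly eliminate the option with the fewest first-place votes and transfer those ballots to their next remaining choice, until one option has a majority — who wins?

Round 1: Mei 92, Sven 195, Yuki 162, Ingrid 135, Ivan 40, Elena 29. Eliminate Elena.
Round 2: Mei 92, Sven 224, Yuki 162, Ingrid 135, Ivan 40. Eliminate Ivan.
Round 3: Mei 132, Sven 224, Yuki 162, Ingrid 135. Eliminate Mei.
Round 4: Sven 224, Yuki 294, Ingrid 135. Eliminate Ingrid.
Round 5: Sven 224, Yuki 429. Yuki has a majority.

Yuki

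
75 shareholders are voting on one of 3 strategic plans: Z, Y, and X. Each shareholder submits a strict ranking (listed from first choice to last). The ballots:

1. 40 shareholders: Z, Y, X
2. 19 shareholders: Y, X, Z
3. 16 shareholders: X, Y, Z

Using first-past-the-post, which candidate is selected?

First-place votes: Z 40, Y 19, X 16.
Z has the most first-place votes.

Z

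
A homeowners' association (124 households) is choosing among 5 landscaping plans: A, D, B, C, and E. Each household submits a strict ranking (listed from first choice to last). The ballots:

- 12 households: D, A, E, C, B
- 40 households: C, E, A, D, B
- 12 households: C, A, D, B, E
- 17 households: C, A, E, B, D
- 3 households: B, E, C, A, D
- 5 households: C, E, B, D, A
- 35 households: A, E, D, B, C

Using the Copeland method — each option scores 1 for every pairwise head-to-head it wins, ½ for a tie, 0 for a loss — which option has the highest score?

C

A: beats D, B, and E; loses to C → score 3.
D: beats B; loses to A, C, and E → score 1.
B: loses to A, D, C, and E → score 0.
C: beats A, D, B, and E → score 4.
E: beats D and B; loses to A and C → score 2.
C has the best pairwise record.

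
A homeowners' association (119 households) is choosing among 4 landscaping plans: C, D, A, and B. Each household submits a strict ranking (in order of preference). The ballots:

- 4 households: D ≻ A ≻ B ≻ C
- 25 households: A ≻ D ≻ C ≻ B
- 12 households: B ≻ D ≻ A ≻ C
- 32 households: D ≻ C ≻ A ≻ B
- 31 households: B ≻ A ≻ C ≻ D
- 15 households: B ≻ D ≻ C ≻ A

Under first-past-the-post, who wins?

First-place votes: C 0, D 36, A 25, B 58.
B has the most first-place votes.

B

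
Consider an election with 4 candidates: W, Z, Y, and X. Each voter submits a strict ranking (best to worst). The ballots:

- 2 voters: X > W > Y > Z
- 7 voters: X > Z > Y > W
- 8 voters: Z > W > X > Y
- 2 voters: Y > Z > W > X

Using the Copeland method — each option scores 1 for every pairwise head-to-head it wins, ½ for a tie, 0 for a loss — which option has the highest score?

Z

W: beats Y and X; loses to Z → score 2.
Z: beats W, Y, and X → score 3.
Y: loses to W, Z, and X → score 0.
X: beats Y; loses to W and Z → score 1.
Z has the best pairwise record.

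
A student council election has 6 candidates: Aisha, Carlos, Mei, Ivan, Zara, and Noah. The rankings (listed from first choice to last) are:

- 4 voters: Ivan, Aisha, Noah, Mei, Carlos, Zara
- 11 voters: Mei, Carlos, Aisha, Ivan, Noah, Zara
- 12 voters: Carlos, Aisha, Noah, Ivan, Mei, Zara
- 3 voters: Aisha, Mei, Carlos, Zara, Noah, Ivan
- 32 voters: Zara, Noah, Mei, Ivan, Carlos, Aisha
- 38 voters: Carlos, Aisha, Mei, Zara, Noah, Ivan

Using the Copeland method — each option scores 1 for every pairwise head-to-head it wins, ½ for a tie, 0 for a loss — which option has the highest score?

Aisha: beats Mei, Ivan, Zara, and Noah; loses to Carlos → score 4.
Carlos: beats Aisha, Ivan, Zara, and Noah; ties Mei → score 4.5.
Mei: beats Ivan, Zara, and Noah; ties Carlos; loses to Aisha → score 3.5.
Ivan: loses to Aisha, Carlos, Mei, Zara, and Noah → score 0.
Zara: beats Ivan and Noah; loses to Aisha, Carlos, and Mei → score 2.
Noah: beats Ivan; loses to Aisha, Carlos, Mei, and Zara → score 1.
Carlos has the best pairwise record.

Carlos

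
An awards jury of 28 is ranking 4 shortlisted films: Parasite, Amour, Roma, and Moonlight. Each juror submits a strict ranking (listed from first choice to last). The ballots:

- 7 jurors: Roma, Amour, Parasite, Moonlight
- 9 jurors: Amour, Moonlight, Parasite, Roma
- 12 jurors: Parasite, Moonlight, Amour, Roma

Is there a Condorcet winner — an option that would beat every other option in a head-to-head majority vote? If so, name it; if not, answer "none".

Amour

Amour vs Parasite: 16–12 for Amour.
Amour vs Roma: 21–7 for Amour.
Amour vs Moonlight: 16–12 for Amour.
Amour beats every other option head-to-head.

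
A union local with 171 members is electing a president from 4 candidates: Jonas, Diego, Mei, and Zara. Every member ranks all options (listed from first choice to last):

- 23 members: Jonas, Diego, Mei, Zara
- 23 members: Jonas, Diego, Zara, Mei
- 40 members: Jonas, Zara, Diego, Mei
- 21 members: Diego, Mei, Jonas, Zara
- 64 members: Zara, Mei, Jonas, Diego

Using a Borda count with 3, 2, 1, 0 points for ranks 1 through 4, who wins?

Jonas

Jonas: 23·3 + 23·3 + 40·3 + 21·1 + 64·1 = 343
Diego: 23·2 + 23·2 + 40·1 + 21·3 + 64·0 = 195
Mei: 23·1 + 23·0 + 40·0 + 21·2 + 64·2 = 193
Zara: 23·0 + 23·1 + 40·2 + 21·0 + 64·3 = 295
Jonas has the highest Borda score (343).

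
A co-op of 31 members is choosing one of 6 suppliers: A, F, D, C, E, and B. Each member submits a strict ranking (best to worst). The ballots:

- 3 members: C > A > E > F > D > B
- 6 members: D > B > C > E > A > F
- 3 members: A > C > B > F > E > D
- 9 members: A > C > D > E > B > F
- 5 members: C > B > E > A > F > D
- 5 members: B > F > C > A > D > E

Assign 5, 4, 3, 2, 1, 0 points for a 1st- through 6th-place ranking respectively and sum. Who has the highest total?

C

A: 3·4 + 6·1 + 3·5 + 9·5 + 5·2 + 5·2 = 98
F: 3·2 + 6·0 + 3·2 + 9·0 + 5·1 + 5·4 = 37
D: 3·1 + 6·5 + 3·0 + 9·3 + 5·0 + 5·1 = 65
C: 3·5 + 6·3 + 3·4 + 9·4 + 5·5 + 5·3 = 121
E: 3·3 + 6·2 + 3·1 + 9·2 + 5·3 + 5·0 = 57
B: 3·0 + 6·4 + 3·3 + 9·1 + 5·4 + 5·5 = 87
C has the highest Borda score (121).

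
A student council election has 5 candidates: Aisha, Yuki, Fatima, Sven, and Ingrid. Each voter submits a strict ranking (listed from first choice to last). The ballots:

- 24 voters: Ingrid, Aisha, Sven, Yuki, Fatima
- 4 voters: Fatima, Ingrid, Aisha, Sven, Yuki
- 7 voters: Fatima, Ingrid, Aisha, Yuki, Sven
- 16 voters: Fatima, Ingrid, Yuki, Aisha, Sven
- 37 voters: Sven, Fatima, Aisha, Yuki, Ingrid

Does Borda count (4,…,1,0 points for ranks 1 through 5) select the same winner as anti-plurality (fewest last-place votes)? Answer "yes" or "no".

no

Borda — scores: Aisha 184, Yuki 100, Fatima 219, Sven 200, Ingrid 177. Winner: Fatima.
Anti-plurality — last-place votes: Aisha 0, Yuki 4, Fatima 24, Sven 23, Ingrid 37. Winner: Aisha.
The two methods disagree.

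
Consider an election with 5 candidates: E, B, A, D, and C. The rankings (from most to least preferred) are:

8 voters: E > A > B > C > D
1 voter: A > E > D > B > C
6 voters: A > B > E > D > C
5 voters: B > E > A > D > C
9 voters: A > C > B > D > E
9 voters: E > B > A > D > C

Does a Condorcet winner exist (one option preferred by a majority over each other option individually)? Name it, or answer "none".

Checking pairwise contests:
B beats E 20–18.
A beats B 24–14.
E beats A 22–16.
E beats D 29–9.
E beats C 29–9.
Every option loses at least one head-to-head, so there is no Condorcet winner.

none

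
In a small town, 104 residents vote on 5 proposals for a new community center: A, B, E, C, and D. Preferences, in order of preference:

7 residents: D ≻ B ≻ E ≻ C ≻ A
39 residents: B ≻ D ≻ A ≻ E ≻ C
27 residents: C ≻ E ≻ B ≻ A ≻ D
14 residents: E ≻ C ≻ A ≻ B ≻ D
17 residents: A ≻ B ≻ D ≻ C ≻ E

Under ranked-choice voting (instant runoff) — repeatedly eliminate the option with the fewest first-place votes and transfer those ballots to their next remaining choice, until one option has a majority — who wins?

Round 1: A 17, B 39, E 14, C 27, D 7. Eliminate D.
Round 2: A 17, B 46, E 14, C 27. Eliminate E.
Round 3: A 17, B 46, C 41. Eliminate A.
Round 4: B 63, C 41. B has a majority.

B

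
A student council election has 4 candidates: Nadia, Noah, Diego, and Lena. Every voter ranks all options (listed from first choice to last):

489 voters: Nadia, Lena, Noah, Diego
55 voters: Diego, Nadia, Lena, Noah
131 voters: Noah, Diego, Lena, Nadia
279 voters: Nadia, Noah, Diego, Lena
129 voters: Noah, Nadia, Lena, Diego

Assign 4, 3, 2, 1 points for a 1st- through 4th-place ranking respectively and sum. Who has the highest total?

Nadia

Nadia: 489·4 + 55·3 + 131·1 + 279·4 + 129·3 = 3755
Noah: 489·2 + 55·1 + 131·4 + 279·3 + 129·4 = 2910
Diego: 489·1 + 55·4 + 131·3 + 279·2 + 129·1 = 1789
Lena: 489·3 + 55·2 + 131·2 + 279·1 + 129·2 = 2376
Nadia has the highest Borda score (3755).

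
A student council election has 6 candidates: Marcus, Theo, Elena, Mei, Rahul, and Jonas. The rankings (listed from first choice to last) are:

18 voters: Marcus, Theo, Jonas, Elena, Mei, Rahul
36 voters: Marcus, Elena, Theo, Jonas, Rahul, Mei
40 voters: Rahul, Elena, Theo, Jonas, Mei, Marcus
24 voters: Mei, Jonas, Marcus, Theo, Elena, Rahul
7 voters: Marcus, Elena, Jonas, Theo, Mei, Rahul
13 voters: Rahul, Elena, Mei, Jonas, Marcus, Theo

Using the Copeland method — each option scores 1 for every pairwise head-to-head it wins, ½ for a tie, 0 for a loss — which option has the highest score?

Elena

Marcus: beats Theo, Elena, and Rahul; loses to Mei and Jonas → score 3.
Theo: beats Mei, Rahul, and Jonas; loses to Marcus and Elena → score 3.
Elena: beats Theo, Mei, Rahul, and Jonas; loses to Marcus → score 4.
Mei: beats Marcus; loses to Theo, Elena, Rahul, and Jonas → score 1.
Rahul: beats Mei; loses to Marcus, Theo, Elena, and Jonas → score 1.
Jonas: beats Marcus, Mei, and Rahul; loses to Theo and Elena → score 3.
Elena has the best pairwise record.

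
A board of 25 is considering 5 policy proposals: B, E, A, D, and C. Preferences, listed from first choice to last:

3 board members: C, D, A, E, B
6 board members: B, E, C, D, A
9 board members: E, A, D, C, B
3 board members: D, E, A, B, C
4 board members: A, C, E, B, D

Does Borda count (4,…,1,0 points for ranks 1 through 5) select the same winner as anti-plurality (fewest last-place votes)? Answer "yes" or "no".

Borda — scores: B 31, E 74, A 55, D 45, C 45. Winner: E.
Anti-plurality — last-place votes: B 12, E 0, A 6, D 4, C 3. Winner: E.
The two methods agree.

yes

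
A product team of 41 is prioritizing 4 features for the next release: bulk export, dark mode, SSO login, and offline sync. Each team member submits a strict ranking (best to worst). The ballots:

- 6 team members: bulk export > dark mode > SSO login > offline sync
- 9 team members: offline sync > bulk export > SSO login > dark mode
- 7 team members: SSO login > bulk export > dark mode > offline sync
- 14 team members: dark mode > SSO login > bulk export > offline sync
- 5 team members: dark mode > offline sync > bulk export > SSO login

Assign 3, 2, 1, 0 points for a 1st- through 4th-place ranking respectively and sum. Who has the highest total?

dark mode

bulk export: 6·3 + 9·2 + 7·2 + 14·1 + 5·1 = 69
dark mode: 6·2 + 9·0 + 7·1 + 14·3 + 5·3 = 76
SSO login: 6·1 + 9·1 + 7·3 + 14·2 + 5·0 = 64
offline sync: 6·0 + 9·3 + 7·0 + 14·0 + 5·2 = 37
dark mode has the highest Borda score (76).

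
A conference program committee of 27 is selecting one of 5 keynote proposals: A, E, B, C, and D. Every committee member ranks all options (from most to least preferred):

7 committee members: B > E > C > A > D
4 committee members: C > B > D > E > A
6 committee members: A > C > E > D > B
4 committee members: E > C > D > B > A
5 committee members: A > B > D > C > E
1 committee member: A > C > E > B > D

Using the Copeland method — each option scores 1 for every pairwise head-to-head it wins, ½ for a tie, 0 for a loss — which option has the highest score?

C

A: beats D; loses to E, B, and C → score 1.
E: beats A and D; loses to B and C → score 2.
B: beats A, E, and D; loses to C → score 3.
C: beats A, E, B, and D → score 4.
D: loses to A, E, B, and C → score 0.
C has the best pairwise record.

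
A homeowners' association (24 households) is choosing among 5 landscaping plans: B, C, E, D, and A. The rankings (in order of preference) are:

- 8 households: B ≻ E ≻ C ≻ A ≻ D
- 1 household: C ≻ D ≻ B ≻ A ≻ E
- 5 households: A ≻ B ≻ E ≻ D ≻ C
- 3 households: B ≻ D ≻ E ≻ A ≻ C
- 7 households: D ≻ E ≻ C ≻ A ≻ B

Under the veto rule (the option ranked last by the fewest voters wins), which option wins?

Last-place votes: B 7, C 8, E 1, D 8, A 0.
A is ranked last by the fewest voters, so A wins.

A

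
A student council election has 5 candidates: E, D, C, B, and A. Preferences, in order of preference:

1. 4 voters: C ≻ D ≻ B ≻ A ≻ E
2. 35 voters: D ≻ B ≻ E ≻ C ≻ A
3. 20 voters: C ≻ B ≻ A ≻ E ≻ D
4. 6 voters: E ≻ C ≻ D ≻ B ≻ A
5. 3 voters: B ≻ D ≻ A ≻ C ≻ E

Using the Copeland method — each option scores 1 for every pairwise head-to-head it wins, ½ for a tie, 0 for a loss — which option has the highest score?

D

E: beats C and A; loses to D and B → score 2.
D: beats E, C, B, and A → score 4.
C: beats A; loses to E, D, and B → score 1.
B: beats E, C, and A; loses to D → score 3.
A: loses to E, D, C, and B → score 0.
D has the best pairwise record.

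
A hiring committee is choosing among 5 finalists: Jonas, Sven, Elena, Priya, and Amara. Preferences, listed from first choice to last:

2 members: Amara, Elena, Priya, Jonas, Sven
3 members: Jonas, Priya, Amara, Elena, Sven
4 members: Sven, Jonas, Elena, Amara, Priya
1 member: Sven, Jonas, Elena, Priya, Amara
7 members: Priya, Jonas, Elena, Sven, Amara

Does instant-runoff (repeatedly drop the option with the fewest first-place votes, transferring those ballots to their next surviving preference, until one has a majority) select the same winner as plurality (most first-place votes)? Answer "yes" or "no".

yes

Instant-runoff — R1 Jonas 3, Sven 5, Elena 0, Priya 7, Amara 2 (Elena out); R2 Jonas 3, Sven 5, Priya 7, Amara 2 (Amara out); R3 Jonas 3, Sven 5, Priya 9 (Priya winner). Winner: Priya.
Plurality — first-place votes: Jonas 3, Sven 5, Elena 0, Priya 7, Amara 2. Winner: Priya.
The two methods agree.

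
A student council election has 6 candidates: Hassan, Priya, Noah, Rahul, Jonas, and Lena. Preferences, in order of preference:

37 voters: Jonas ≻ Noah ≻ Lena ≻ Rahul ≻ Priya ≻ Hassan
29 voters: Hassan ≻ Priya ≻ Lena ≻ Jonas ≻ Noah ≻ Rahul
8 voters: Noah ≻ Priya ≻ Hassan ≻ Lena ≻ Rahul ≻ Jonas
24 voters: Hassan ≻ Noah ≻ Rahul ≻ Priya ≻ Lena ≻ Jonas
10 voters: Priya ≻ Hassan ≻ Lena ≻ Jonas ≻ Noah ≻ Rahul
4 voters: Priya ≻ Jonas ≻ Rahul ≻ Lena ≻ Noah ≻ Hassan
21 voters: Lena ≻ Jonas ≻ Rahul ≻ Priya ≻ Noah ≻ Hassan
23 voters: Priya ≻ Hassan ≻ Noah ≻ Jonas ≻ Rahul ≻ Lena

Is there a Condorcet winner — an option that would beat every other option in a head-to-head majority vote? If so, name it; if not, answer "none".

none

Checking pairwise contests:
Priya beats Hassan 103–53.
Rahul beats Priya 82–74.
Hassan beats Noah 86–70.
Hassan beats Rahul 94–62.
Hassan beats Jonas 94–62.
Hassan beats Lena 94–62.
Every option loses at least one head-to-head, so there is no Condorcet winner.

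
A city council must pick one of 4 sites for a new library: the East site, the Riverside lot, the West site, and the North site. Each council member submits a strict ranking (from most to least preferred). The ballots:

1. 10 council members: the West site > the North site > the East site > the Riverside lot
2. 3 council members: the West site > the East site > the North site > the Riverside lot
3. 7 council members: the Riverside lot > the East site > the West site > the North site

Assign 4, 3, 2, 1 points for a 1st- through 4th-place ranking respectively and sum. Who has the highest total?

the West site

the East site: 10·2 + 3·3 + 7·3 = 50
the Riverside lot: 10·1 + 3·1 + 7·4 = 41
the West site: 10·4 + 3·4 + 7·2 = 66
the North site: 10·3 + 3·2 + 7·1 = 43
the West site has the highest Borda score (66).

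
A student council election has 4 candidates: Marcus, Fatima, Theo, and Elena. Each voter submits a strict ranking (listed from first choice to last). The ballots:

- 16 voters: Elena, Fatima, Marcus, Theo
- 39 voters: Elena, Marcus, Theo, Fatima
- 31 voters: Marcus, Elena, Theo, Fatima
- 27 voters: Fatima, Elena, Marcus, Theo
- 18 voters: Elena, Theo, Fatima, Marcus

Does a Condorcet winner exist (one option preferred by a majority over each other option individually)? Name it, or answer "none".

Elena vs Marcus: 100–31 for Elena.
Elena vs Fatima: 104–27 for Elena.
Elena vs Theo: 131–0 for Elena.
Elena beats every other option head-to-head.

Elena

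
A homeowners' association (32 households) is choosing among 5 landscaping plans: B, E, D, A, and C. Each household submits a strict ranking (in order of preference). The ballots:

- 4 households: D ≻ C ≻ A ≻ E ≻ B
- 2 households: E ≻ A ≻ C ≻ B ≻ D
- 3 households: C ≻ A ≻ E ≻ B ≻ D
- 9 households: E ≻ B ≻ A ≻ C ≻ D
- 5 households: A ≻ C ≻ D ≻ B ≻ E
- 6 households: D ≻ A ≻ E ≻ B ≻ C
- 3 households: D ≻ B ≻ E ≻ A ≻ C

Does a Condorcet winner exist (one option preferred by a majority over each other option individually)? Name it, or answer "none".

A

A vs B: 20–12 for A.
A vs E: 18–14 for A.
A vs D: 19–13 for A.
A vs C: 25–7 for A.
A beats every other option head-to-head.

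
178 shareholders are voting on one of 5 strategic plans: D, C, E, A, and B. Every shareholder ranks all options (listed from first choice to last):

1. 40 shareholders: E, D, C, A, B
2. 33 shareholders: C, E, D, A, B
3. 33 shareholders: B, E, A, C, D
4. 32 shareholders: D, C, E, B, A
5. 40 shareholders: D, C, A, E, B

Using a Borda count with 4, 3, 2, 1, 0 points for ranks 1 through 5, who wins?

D

D: 40·3 + 33·2 + 33·0 + 32·4 + 40·4 = 474
C: 40·2 + 33·4 + 33·1 + 32·3 + 40·3 = 461
E: 40·4 + 33·3 + 33·3 + 32·2 + 40·1 = 462
A: 40·1 + 33·1 + 33·2 + 32·0 + 40·2 = 219
B: 40·0 + 33·0 + 33·4 + 32·1 + 40·0 = 164
D has the highest Borda score (474).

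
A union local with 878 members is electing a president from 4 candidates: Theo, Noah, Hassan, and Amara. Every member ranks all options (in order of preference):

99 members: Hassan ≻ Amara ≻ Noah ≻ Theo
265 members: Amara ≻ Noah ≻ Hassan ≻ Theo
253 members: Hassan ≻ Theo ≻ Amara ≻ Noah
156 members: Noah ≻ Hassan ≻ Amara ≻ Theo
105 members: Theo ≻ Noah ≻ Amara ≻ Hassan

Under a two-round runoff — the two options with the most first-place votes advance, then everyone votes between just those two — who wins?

Hassan

Round 1 first-place votes: Theo 105, Noah 156, Hassan 352, Amara 265.
Hassan and Amara advance.
Runoff: Hassan is preferred to Amara by 508 voters; Amara by 370.
Hassan wins the runoff.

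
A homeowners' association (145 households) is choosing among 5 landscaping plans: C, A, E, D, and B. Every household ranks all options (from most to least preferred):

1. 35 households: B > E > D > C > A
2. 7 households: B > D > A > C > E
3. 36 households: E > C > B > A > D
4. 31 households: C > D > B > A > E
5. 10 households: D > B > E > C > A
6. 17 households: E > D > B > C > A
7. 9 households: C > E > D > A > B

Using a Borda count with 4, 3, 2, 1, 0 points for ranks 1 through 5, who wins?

B

C: 35·1 + 7·1 + 36·3 + 31·4 + 10·1 + 17·1 + 9·4 = 337
A: 35·0 + 7·2 + 36·1 + 31·1 + 10·0 + 17·0 + 9·1 = 90
E: 35·3 + 7·0 + 36·4 + 31·0 + 10·2 + 17·4 + 9·3 = 364
D: 35·2 + 7·3 + 36·0 + 31·3 + 10·4 + 17·3 + 9·2 = 293
B: 35·4 + 7·4 + 36·2 + 31·2 + 10·3 + 17·2 + 9·0 = 366
B has the highest Borda score (366).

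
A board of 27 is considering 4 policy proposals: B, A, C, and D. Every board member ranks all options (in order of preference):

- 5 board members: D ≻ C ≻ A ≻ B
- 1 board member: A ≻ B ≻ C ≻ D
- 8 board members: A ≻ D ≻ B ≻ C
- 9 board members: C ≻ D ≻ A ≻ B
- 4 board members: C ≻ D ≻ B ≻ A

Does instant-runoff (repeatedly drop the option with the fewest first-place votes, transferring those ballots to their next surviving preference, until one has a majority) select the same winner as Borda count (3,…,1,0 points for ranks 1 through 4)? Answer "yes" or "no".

Instant-runoff — R1 B 0, A 9, C 13, D 5 (B out); R2 A 9, C 13, D 5 (D out); R3 A 9, C 18 (C winner). Winner: C.
Borda — scores: B 14, A 41, C 50, D 57. Winner: D.
The two methods disagree.

no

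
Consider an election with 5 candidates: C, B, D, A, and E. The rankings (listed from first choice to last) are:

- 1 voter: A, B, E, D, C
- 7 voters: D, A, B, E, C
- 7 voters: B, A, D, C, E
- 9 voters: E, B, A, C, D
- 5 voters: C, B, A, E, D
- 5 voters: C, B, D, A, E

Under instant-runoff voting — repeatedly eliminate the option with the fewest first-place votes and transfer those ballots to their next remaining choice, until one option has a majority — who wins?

B

Round 1: C 10, B 7, D 7, A 1, E 9. Eliminate A.
Round 2: C 10, B 8, D 7, E 9. Eliminate D.
Round 3: C 10, B 15, E 9. Eliminate E.
Round 4: C 10, B 24. B has a majority.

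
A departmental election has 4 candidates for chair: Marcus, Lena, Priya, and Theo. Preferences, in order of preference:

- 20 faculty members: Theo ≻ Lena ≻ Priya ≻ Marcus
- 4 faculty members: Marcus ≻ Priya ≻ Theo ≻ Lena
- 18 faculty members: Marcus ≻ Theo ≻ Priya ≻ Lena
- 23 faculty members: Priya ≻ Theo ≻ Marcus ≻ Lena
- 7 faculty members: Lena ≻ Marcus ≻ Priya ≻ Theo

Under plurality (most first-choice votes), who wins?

First-place votes: Marcus 22, Lena 7, Priya 23, Theo 20.
Priya has the most first-place votes.

Priya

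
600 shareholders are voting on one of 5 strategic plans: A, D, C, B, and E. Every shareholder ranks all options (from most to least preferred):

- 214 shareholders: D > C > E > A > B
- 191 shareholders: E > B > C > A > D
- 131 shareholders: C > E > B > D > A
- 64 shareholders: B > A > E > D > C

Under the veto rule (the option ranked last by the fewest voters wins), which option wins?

Last-place votes: A 131, D 191, C 64, B 214, E 0.
E is ranked last by the fewest voters, so E wins.

E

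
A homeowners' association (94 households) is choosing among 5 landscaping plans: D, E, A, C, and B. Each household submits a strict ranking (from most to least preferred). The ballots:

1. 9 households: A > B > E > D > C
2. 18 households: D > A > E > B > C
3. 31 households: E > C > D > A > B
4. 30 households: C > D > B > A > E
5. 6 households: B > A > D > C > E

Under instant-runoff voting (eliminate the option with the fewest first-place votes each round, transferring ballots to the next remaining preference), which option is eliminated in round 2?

A

Round 1: D 18, E 31, A 9, C 30, B 6. Eliminate B.
Round 2: D 18, E 31, A 15, C 30. Eliminate A.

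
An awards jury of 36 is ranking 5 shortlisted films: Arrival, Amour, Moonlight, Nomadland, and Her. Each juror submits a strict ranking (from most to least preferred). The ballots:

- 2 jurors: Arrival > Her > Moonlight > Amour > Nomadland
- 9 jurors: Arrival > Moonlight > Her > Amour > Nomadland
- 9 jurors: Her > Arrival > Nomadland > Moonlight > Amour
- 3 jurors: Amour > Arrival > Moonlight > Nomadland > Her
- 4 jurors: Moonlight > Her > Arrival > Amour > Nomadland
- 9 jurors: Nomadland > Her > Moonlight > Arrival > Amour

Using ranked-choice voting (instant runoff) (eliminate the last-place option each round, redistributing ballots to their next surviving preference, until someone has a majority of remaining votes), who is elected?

Her

Round 1: Arrival 11, Amour 3, Moonlight 4, Nomadland 9, Her 9. Eliminate Amour.
Round 2: Arrival 14, Moonlight 4, Nomadland 9, Her 9. Eliminate Moonlight.
Round 3: Arrival 14, Nomadland 9, Her 13. Eliminate Nomadland.
Round 4: Arrival 14, Her 22. Her has a majority.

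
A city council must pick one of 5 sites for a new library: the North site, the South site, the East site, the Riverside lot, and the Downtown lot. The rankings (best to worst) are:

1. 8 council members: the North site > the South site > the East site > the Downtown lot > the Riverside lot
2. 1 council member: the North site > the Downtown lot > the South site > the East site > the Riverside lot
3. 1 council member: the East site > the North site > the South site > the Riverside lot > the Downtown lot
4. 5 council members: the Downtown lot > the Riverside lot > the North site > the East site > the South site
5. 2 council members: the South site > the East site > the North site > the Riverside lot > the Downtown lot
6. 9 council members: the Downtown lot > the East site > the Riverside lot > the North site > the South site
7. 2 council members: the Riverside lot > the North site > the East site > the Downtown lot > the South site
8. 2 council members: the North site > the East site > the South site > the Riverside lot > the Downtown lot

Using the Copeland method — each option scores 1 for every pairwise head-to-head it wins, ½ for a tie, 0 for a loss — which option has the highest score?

the North site

the North site: beats the South site, the East site, and the Downtown lot; loses to the Riverside lot → score 3.
the South site: loses to the North site, the East site, the Riverside lot, and the Downtown lot → score 0.
the East site: beats the South site and the Riverside lot; ties the Downtown lot; loses to the North site → score 2.5.
the Riverside lot: beats the North site and the South site; loses to the East site and the Downtown lot → score 2.
the Downtown lot: beats the South site and the Riverside lot; ties the East site; loses to the North site → score 2.5.
the North site has the best pairwise record.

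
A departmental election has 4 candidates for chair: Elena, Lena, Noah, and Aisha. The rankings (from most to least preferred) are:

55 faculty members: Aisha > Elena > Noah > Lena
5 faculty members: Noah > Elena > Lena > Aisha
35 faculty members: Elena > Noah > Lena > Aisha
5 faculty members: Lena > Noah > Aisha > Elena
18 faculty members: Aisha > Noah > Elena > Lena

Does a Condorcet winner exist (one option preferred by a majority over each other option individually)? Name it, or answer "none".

Aisha

Aisha vs Elena: 78–40 for Aisha.
Aisha vs Lena: 73–45 for Aisha.
Aisha vs Noah: 73–45 for Aisha.
Aisha beats every other option head-to-head.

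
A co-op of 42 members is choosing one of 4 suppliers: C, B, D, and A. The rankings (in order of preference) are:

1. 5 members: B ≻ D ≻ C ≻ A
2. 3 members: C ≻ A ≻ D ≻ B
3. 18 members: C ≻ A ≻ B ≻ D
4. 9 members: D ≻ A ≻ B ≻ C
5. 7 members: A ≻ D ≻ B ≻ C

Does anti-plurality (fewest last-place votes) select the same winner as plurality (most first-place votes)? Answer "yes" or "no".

Anti-plurality — last-place votes: C 16, B 3, D 18, A 5. Winner: B.
Plurality — first-place votes: C 21, B 5, D 9, A 7. Winner: C.
The two methods disagree.

no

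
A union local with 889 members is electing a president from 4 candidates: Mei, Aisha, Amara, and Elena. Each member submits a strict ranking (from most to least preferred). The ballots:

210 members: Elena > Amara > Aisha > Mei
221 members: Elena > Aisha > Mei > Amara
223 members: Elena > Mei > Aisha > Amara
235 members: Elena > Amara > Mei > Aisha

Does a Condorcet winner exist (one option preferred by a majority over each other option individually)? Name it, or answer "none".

Elena

Elena vs Mei: 889–0 for Elena.
Elena vs Aisha: 889–0 for Elena.
Elena vs Amara: 889–0 for Elena.
Elena beats every other option head-to-head.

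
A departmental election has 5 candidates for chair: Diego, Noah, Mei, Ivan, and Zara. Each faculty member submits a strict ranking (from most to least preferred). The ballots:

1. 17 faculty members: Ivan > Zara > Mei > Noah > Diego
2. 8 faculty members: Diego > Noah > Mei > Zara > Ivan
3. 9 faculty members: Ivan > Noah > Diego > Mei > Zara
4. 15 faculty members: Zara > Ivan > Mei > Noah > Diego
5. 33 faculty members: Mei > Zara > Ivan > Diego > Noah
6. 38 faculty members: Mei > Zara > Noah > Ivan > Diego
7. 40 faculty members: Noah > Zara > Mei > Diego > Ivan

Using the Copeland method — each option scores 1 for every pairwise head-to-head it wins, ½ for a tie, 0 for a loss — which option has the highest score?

Diego: loses to Noah, Mei, Ivan, and Zara → score 0.
Noah: beats Diego and Ivan; loses to Mei and Zara → score 2.
Mei: beats Diego, Noah, Ivan, and Zara → score 4.
Ivan: beats Diego; loses to Noah, Mei, and Zara → score 1.
Zara: beats Diego, Noah, and Ivan; loses to Mei → score 3.
Mei has the best pairwise record.

Mei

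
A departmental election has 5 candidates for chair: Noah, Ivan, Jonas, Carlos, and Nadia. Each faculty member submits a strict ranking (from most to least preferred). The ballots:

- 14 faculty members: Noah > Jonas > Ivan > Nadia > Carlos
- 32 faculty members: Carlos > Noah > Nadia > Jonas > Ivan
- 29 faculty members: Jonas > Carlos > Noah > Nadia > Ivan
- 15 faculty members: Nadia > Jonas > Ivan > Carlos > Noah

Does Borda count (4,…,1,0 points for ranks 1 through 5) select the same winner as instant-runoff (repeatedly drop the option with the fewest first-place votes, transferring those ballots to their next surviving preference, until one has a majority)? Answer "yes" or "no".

Borda — scores: Noah 210, Ivan 58, Jonas 235, Carlos 230, Nadia 167. Winner: Jonas.
Instant-runoff — R1 Noah 14, Ivan 0, Jonas 29, Carlos 32, Nadia 15 (Ivan out); R2 Noah 14, Jonas 29, Carlos 32, Nadia 15 (Noah out); R3 Jonas 43, Carlos 32, Nadia 15 (Nadia out); R4 Jonas 58, Carlos 32 (Jonas winner). Winner: Jonas.
The two methods agree.

yes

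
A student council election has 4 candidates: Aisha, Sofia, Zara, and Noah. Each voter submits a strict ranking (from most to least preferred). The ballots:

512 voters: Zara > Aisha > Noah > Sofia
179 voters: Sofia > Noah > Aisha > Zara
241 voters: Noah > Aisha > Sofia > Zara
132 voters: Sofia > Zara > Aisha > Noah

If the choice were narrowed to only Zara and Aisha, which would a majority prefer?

Voters preferring Zara to Aisha: 644; preferring Aisha to Zara: 420.
Zara wins the head-to-head.

Zara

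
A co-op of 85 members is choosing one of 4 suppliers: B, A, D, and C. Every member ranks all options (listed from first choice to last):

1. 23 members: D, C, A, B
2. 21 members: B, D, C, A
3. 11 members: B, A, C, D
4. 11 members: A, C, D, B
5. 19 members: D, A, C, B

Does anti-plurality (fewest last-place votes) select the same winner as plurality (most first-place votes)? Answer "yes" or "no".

Anti-plurality — last-place votes: B 53, A 21, D 11, C 0. Winner: C.
Plurality — first-place votes: B 32, A 11, D 42, C 0. Winner: D.
The two methods disagree.

no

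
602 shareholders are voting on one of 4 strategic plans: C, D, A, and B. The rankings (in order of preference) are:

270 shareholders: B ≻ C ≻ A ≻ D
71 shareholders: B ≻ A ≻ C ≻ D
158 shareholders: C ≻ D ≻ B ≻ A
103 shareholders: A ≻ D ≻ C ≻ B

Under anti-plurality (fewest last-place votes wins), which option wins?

C

Last-place votes: C 0, D 341, A 158, B 103.
C is ranked last by the fewest voters, so C wins.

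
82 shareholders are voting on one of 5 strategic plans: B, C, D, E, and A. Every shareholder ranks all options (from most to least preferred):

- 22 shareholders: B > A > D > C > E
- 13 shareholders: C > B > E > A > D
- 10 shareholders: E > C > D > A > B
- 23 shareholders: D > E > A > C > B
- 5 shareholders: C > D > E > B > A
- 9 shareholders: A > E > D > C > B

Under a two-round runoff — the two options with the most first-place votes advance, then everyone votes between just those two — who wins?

D

Round 1 first-place votes: B 22, C 18, D 23, E 10, A 9.
D and B advance.
Runoff: D is preferred to B by 47 voters; B by 35.
D wins the runoff.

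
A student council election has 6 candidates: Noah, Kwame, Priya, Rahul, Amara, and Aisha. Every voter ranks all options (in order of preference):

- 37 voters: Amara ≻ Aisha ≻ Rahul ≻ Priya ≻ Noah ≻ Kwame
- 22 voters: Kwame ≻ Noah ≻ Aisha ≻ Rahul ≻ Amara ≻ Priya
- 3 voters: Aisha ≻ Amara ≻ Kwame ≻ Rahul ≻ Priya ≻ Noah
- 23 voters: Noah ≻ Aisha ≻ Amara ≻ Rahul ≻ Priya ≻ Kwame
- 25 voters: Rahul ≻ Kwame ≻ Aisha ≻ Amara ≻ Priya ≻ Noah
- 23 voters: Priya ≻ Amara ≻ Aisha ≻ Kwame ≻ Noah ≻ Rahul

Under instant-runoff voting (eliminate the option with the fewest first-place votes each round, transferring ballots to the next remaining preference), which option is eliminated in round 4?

Round 1: Noah 23, Kwame 22, Priya 23, Rahul 25, Amara 37, Aisha 3. Eliminate Aisha.
Round 2: Noah 23, Kwame 22, Priya 23, Rahul 25, Amara 40. Eliminate Kwame.
Round 3: Noah 45, Priya 23, Rahul 25, Amara 40. Eliminate Priya.
Round 4: Noah 45, Rahul 25, Amara 63. Eliminate Rahul.

Rahul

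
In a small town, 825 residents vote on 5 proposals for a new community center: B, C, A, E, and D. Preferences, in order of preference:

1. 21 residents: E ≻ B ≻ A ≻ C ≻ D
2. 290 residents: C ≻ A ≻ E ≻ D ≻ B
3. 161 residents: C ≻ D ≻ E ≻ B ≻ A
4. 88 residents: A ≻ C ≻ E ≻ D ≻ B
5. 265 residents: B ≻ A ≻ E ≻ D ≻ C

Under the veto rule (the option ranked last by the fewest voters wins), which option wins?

Last-place votes: B 378, C 265, A 161, E 0, D 21.
E is ranked last by the fewest voters, so E wins.

E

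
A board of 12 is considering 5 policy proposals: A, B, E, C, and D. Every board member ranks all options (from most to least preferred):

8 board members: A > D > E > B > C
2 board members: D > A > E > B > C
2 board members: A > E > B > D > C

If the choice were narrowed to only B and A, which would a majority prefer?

A

Voters preferring B to A: 0; preferring A to B: 12.
A wins the head-to-head.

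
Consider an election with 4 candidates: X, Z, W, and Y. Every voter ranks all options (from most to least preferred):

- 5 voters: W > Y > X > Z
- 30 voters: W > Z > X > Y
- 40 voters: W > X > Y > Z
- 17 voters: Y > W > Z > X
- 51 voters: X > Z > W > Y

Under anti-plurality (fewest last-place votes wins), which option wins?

W

Last-place votes: X 17, Z 45, W 0, Y 81.
W is ranked last by the fewest voters, so W wins.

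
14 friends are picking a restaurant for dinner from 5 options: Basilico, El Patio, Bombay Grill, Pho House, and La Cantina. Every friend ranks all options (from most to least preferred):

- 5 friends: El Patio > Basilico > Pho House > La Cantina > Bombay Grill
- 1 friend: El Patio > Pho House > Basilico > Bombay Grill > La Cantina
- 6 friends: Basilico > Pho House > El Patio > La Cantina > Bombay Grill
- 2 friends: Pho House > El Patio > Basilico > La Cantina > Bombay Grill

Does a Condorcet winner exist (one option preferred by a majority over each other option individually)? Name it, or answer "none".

none

Checking pairwise contests:
El Patio beats Basilico 8–6.
Pho House beats El Patio 8–6.
Basilico beats Bombay Grill 14–0.
Basilico beats Pho House 11–3.
Basilico beats La Cantina 14–0.
Every option loses at least one head-to-head, so there is no Condorcet winner.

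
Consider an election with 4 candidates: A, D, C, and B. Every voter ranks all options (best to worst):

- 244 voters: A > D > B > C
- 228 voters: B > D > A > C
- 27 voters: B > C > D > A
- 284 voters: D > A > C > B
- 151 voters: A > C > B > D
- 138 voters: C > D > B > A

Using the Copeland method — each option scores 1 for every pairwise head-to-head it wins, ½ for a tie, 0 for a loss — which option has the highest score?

A: beats C and B; loses to D → score 2.
D: beats A, C, and B → score 3.
C: beats B; loses to A and D → score 1.
B: loses to A, D, and C → score 0.
D has the best pairwise record.

D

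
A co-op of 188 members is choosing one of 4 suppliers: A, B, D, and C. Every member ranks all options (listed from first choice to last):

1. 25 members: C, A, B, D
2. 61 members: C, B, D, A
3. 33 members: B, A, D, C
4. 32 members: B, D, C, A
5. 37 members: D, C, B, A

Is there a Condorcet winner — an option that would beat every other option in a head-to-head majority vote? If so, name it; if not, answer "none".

none

Checking pairwise contests:
B beats A 163–25.
C beats B 123–65.
B beats D 151–37.
D beats C 102–86.
Every option loses at least one head-to-head, so there is no Condorcet winner.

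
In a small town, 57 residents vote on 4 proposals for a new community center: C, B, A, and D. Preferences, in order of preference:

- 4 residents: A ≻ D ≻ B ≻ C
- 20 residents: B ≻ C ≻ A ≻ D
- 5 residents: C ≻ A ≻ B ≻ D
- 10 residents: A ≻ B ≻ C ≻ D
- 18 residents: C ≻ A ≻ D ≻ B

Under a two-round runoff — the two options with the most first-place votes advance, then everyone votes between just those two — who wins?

Round 1 first-place votes: C 23, B 20, A 14, D 0.
C and B advance.
Runoff: C is preferred to B by 23 voters; B by 34.
B wins the runoff.

B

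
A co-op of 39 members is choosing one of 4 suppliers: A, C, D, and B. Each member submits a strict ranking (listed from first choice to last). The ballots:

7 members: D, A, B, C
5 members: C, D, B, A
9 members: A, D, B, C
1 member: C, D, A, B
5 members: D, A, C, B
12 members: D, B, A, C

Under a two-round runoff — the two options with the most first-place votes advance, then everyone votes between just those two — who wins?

D

Round 1 first-place votes: A 9, C 6, D 24, B 0.
D and A advance.
Runoff: D is preferred to A by 30 voters; A by 9.
D wins the runoff.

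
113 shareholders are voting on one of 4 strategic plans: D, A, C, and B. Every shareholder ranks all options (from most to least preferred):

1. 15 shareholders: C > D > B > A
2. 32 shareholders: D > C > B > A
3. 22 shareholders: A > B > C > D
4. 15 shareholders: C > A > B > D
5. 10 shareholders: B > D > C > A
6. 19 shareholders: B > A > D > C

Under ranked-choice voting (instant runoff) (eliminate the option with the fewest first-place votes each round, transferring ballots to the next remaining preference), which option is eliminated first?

Round 1: D 32, A 22, C 30, B 29. Eliminate A.

A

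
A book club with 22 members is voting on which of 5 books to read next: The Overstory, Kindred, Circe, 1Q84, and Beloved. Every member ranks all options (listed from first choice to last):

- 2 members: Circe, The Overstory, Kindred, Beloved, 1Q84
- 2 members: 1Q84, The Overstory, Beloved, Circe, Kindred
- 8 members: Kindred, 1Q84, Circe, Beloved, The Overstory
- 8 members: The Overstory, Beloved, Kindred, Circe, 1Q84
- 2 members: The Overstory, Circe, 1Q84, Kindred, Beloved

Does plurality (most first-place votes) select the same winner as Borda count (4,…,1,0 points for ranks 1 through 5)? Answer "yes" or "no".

Plurality — first-place votes: The Overstory 10, Kindred 8, Circe 2, 1Q84 2, Beloved 0. Winner: The Overstory.
Borda — scores: The Overstory 52, Kindred 54, Circe 40, 1Q84 36, Beloved 38. Winner: Kindred.
The two methods disagree.

no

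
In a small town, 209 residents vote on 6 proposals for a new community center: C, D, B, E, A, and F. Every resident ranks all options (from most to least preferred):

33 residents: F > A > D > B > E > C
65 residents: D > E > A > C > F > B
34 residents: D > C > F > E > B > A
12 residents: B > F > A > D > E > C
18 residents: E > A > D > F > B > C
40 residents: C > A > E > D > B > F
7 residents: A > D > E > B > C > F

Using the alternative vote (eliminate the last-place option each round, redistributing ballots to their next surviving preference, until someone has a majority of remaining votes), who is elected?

Round 1: C 40, D 99, B 12, E 18, A 7, F 33. Eliminate A.
Round 2: C 40, D 106, B 12, E 18, F 33. D has a majority.

D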